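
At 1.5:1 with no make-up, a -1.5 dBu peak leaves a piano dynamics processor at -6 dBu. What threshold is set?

Let T be the threshold. Output overshoot = (input overshoot)/R, so -6 − T = (-1.5 − T)/1.5.
1.5·(-6 − T) = -1.5 − T → 0.5·T = -9 − (-1.5) = -7.5.
T = -7.5/0.5 = -15 dBu.

-15 dBu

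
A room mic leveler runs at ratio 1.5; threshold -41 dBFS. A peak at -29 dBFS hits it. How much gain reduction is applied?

4 dB

The signal is 12 dB above threshold.
After 1.5:1 compression the overshoot becomes 12/1.5 = 8 dB.
Gain reduction = 12 − 8 = 4 dB.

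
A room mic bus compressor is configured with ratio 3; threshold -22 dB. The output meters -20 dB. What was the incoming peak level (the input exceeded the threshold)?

That's 2 dB above the -22 dB threshold.
Undo the ratio: input overshoot = 2 × 3 = 6 dB, giving input = -16 dB.

-16 dB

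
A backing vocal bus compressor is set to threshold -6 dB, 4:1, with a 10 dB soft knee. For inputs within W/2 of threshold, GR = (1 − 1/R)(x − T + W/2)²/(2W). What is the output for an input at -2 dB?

-5.0375 dB

x − T + W/2 = -2 − (-6) + 5 = 9.
GR = (1 − 1/4) × 9² / 20 = 0.75 × 81 / 20 = 3.0375 dB.
Output = -2 − 3.0375 = -5.0375 dB.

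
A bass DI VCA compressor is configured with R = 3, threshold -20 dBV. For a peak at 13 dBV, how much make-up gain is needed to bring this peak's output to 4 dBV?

Overshoot 33 dB → 33/3 = 11 dB after compression, so the compressed level is -20 + 11 = -9 dBV.
Make-up = target − compressed = 4 − (-9) = 13 dB.

13 dB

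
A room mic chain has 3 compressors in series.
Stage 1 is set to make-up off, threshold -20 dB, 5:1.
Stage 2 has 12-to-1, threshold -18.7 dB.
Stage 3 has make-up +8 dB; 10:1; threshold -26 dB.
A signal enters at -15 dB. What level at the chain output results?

-17.3 dB

Stage 1: overshoot 5 dB → 5/5 = 1 dB → -19 dB.
Stage 2: below threshold (-19 ≤ -18.7); passes unchanged; output -19 dB.
Stage 3: overshoot 7 dB → 7/10 = 0.7 dB → -25.3 dB; +8 dB make-up → -17.3 dB.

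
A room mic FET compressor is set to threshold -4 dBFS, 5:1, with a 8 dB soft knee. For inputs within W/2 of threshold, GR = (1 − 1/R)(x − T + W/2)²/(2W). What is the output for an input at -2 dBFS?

x − T + W/2 = -2 − (-4) + 4 = 6.
GR = (1 − 1/5) × 6² / 16 = 0.8 × 36 / 16 = 1.8 dB.
Output = -2 − 1.8 = -3.8 dBFS.

-3.8 dBFS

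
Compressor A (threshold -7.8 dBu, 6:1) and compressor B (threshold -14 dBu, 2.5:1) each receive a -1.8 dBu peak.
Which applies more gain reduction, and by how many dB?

A: 6 dB over, compressed to 1 dB over, so 5 dB of GR.
B: 12.2 dB over, compressed to 4.88 dB over, so 7.32 dB of GR.
Difference: 2.32 dB in favour of B.

B, by 2.32 dB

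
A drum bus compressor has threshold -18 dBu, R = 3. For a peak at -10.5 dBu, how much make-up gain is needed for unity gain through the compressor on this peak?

5 dB

The peak compresses to -18 + 7.5/3 = -15.5 dBu.
To reach -10.5 dBu requires -10.5 − (-15.5) = 5 dB of make-up.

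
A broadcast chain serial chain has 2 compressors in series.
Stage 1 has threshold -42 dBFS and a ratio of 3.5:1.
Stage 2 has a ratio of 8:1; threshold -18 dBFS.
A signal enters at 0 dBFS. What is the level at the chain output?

-30 dBFS

Stage 1: 0 dBFS is 42 dB over -42 dBFS; at 3.5:1 that becomes 12 dB over, giving -30 dBFS.
Stage 2: below threshold (-30 ≤ -18); passes unchanged; output -30 dBFS.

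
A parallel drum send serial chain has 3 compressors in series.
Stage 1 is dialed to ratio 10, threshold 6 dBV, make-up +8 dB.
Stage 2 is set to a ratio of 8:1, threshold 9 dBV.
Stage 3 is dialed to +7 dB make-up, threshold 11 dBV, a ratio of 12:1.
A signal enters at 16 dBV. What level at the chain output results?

Stage 1: 10 dB above 6 dBV, reduced 10:1 to 1 dB above → 7 dBV; +8 dB make-up → 15 dBV.
Stage 2: 15 dBV is 6 dB over 9 dBV; at 8:1 that becomes 0.75 dB over, giving 9.75 dBV.
Stage 3: 9.75 dBV ≤ 11 dBV, so stage 3 doesn't engage; make-up brings it to 16.75 dBV.

16.75 dBV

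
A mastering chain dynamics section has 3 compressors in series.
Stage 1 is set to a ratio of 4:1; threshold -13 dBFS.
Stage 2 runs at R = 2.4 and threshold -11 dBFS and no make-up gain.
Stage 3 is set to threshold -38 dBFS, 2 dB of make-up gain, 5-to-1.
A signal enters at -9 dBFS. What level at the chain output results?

-30.8 dBFS

Stage 1: overshoot 4 dB → 4/4 = 1 dB → -12 dBFS.
Stage 2: -12 dBFS is at or below the -11 dBFS threshold — no compression; output -12 dBFS.
Stage 3: -12 dBFS is 26 dB over -38 dBFS; at 5:1 that becomes 5.2 dB over, giving -32.8 dBFS; +2 dB make-up → -30.8 dBFS.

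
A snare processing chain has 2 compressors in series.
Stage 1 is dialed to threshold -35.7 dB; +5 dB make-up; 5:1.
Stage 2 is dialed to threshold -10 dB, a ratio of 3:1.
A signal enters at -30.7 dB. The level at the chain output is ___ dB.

Stage 1: overshoot 5 dB → 5/5 = 1 dB → -34.7 dB; +5 dB make-up → -29.7 dB.
Stage 2: -29.7 dB is at or below the -10 dB threshold — no compression; output -29.7 dB.

-29.7 dB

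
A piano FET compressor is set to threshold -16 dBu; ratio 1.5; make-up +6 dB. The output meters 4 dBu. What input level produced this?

Remove make-up: 4 − 6 = -2 dBu.
The compressed level sits -2 − (-16) = 14 dB over threshold.
Input overshoot = R × output overshoot = 21 dB → input = -16 + 21 = 5 dBu.

5 dBu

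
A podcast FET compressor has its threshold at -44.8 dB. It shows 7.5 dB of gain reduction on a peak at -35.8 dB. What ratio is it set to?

Input overshoot = -35.8 − (-44.8) = 9 dB.
Output overshoot = 9 − 7.5 = 1.5 dB.
Ratio = input overshoot / output overshoot = 9 / 1.5 = 6.

6:1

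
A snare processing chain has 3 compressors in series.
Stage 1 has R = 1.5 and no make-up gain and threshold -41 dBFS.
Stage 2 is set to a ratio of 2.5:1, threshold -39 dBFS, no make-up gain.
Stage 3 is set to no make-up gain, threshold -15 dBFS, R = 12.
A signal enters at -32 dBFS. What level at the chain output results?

-37.4 dBFS

Stage 1: -32 dBFS is 9 dB over -41 dBFS; at 1.5:1 that becomes 6 dB over, giving -35 dBFS.
Stage 2: -35 dBFS is 4 dB over -39 dBFS; at 2.5:1 that becomes 1.6 dB over, giving -37.4 dBFS.
Stage 3: below threshold (-37.4 ≤ -15); passes unchanged; output -37.4 dBFS.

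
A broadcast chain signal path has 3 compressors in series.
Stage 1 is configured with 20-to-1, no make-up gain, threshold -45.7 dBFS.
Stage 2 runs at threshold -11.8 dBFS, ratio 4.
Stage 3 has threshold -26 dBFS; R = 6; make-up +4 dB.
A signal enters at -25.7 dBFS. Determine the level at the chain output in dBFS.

Stage 1: 20 dB above -45.7 dBFS, reduced 20:1 to 1 dB above → -44.7 dBFS.
Stage 2: -44.7 dBFS ≤ -11.8 dBFS, so stage 2 doesn't engage; output -44.7 dBFS.
Stage 3: -44.7 dBFS is at or below the -26 dBFS threshold — no compression; make-up brings it to -40.7 dBFS.

-40.7 dBFS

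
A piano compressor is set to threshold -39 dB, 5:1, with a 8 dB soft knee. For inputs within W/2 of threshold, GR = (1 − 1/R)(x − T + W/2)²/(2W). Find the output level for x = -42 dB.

-42.05 dB

x − T + W/2 = -42 − (-39) + 4 = 1.
GR = (1 − 1/5) × 1² / 16 = 0.8 × 1 / 16 = 0.05 dB.
Output = -42 − 0.05 = -42.05 dB.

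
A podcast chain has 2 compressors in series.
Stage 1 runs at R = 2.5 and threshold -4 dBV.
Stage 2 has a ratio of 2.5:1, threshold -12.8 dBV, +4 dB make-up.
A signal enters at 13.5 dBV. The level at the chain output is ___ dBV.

-2.48 dBV

Stage 1: overshoot 17.5 dB → 17.5/2.5 = 7 dB → 3 dBV.
Stage 2: overshoot 15.8 dB → 15.8/2.5 = 6.32 dB → -6.48 dBV; +4 dB make-up → -2.48 dBV.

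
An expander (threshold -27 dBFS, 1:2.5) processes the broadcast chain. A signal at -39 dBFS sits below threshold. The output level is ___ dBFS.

Undershoot = (-27) − (-39) = 12 dB.
At 1:2.5, that expands to 30 dB under threshold.
Output = -27 − 30 = -57 dBFS.

-57 dBFS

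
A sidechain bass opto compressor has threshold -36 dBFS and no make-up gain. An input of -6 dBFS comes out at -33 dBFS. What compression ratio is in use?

10:1

Input overshoot = -6 − (-36) = 30 dB; output overshoot = -33 − (-36) = 3 dB.
Ratio = 30 / 3 = 10.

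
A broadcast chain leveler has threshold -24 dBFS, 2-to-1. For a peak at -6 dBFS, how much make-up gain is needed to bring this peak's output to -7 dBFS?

Without make-up, output = threshold + overshoot/2 = -24 + 9 = -15 dBFS.
Gap to target: 8 dB.

8 dB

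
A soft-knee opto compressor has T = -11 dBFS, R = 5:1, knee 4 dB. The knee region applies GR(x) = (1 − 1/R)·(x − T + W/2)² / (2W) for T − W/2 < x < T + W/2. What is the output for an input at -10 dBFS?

x − T + W/2 = -10 − (-11) + 2 = 3.
GR = (1 − 1/5) × 3² / 8 = 0.8 × 9 / 8 = 0.9 dB.
Output = -10 − 0.9 = -10.9 dBFS.

-10.9 dBFS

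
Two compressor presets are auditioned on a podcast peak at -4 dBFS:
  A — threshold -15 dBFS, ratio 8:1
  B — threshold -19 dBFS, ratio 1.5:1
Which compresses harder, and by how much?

A, by 4.625 dB

A: overshoot 11 dB → output overshoot 1.375 dB → GR 9.625 dB.
B: overshoot 15 dB → output overshoot 10 dB → GR 5 dB.
Difference: 4.625 dB in favour of A.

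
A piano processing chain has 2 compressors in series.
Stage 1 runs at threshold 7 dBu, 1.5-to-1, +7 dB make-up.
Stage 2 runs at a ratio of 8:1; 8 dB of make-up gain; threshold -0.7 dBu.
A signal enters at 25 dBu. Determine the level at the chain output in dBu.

10.6375 dBu

Stage 1: overshoot 18 dB → 18/1.5 = 12 dB → 19 dBu; +7 dB make-up → 26 dBu.
Stage 2: 26 dBu is 26.7 dB over -0.7 dBu; at 8:1 that becomes 3.3375 dB over, giving 2.6375 dBu; +8 dB make-up → 10.6375 dBu.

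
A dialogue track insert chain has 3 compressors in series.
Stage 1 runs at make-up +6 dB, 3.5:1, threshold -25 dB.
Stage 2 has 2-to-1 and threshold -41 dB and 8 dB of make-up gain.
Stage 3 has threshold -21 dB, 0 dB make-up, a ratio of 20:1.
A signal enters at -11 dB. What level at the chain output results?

Stage 1: 14 dB above -25 dB, reduced 3.5:1 to 4 dB above → -21 dB; +6 dB make-up → -15 dB.
Stage 2: overshoot 26 dB → 26/2 = 13 dB → -28 dB; +8 dB make-up → -20 dB.
Stage 3: -20 dB is 1 dB over -21 dB; at 20:1 that becomes 0.05 dB over, giving -20.95 dB.

-20.95 dB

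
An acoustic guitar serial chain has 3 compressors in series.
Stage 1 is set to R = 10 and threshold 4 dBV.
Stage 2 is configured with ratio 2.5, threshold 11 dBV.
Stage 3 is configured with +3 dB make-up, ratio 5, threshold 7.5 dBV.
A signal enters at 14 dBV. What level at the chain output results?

8 dBV

Stage 1: 10 dB above 4 dBV, reduced 10:1 to 1 dB above → 5 dBV.
Stage 2: 5 dBV ≤ 11 dBV, so stage 2 doesn't engage; output 5 dBV.
Stage 3: below threshold (5 ≤ 7.5); passes unchanged; make-up brings it to 8 dBV.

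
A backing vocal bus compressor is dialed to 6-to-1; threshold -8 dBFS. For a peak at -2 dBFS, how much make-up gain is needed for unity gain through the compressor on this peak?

5 dB

The peak compresses to -8 + 6/6 = -7 dBFS.
To reach -2 dBFS requires -2 − (-7) = 5 dB of make-up.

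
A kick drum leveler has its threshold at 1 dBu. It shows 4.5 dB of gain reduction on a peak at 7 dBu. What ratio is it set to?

Input overshoot = 7 − 1 = 6 dB.
Output overshoot = 6 − 4.5 = 1.5 dB.
Ratio = input overshoot / output overshoot = 6 / 1.5 = 4.

4:1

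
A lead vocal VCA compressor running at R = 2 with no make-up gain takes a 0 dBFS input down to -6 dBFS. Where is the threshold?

-12 dBFS

Let T be the threshold. Output overshoot = (input overshoot)/R, so -6 − T = (0 − T)/2.
2·(-6 − T) = 0 − T → 1·T = -12 − 0 = -12.
T = -12/1 = -12 dBFS.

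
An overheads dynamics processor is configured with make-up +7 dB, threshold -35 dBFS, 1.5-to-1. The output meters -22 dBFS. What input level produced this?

-26 dBFS

Remove make-up: -22 − 7 = -29 dBFS.
That's 6 dB above the -35 dBFS threshold.
Undo the ratio: input overshoot = 6 × 1.5 = 9 dB, giving input = -26 dBFS.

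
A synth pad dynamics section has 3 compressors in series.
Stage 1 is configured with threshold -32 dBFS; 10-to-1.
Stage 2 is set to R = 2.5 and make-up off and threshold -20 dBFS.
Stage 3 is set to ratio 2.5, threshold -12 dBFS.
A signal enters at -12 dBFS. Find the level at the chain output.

Stage 1: -12 dBFS is 20 dB over -32 dBFS; at 10:1 that becomes 2 dB over, giving -30 dBFS.
Stage 2: -30 dBFS ≤ -20 dBFS, so stage 2 doesn't engage; output -30 dBFS.
Stage 3: -30 dBFS is at or below the -12 dBFS threshold — no compression; output -30 dBFS.

-30 dBFS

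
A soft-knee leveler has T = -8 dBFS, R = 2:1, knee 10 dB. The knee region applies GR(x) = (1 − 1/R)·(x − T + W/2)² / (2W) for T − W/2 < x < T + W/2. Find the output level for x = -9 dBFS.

x − T + W/2 = -9 − (-8) + 5 = 4.
GR = (1 − 1/2) × 4² / 20 = 0.5 × 16 / 20 = 0.4 dB.
Output = -9 − 0.4 = -9.4 dBFS.

-9.4 dBFS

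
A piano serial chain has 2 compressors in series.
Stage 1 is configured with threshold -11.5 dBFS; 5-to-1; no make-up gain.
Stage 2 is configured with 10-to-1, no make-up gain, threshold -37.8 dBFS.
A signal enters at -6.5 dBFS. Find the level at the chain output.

Stage 1: overshoot 5 dB → 5/5 = 1 dB → -10.5 dBFS.
Stage 2: overshoot 27.3 dB → 27.3/10 = 2.73 dB → -35.07 dBFS.

-35.07 dBFS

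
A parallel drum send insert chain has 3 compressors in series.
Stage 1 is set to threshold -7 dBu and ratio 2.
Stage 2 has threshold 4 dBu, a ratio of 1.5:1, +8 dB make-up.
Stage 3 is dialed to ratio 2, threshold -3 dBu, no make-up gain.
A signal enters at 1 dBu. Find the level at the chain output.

1 dBu

Stage 1: 1 dBu is 8 dB over -7 dBu; at 2:1 that becomes 4 dB over, giving -3 dBu.
Stage 2: below threshold (-3 ≤ 4); passes unchanged; make-up brings it to 5 dBu.
Stage 3: overshoot 8 dB → 8/2 = 4 dB → 1 dBu.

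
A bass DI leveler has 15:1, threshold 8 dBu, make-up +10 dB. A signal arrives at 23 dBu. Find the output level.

23 dBu sits 15 dB over threshold.
15:1 compression reduces that to 15/15 = 1 dB over.
That puts the output at 9 dBu; make-up adds 10 dB, giving 19 dBu.

19 dBu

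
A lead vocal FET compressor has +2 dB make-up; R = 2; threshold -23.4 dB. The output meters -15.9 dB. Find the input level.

Remove make-up: -15.9 − 2 = -17.9 dB.
Post-compression overshoot = -17.9 − (-23.4) = 5.5 dB.
Undo the ratio: input overshoot = 5.5 × 2 = 11 dB, giving input = -12.4 dB.

-12.4 dB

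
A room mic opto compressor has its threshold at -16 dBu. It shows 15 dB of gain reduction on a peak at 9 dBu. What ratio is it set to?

Input overshoot = 9 − (-16) = 25 dB.
Output overshoot = 25 − 15 = 10 dB.
Ratio = input overshoot / output overshoot = 25 / 10 = 2.5.

2.5:1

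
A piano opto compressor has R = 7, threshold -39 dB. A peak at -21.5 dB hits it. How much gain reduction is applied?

Overshoot = -21.5 − (-39) = 17.5 dB.
At 7:1, output sits 17.5/7 = 2.5 dB above threshold.
Gain reduction = 17.5 − 2.5 = 15 dB.

15 dB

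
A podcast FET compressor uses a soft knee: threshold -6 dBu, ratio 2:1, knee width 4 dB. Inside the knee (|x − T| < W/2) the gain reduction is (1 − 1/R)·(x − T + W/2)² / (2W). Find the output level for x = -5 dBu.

-5.5625 dBu

x − T + W/2 = -5 − (-6) + 2 = 3.
GR = (1 − 1/2) × 3² / 8 = 0.5 × 9 / 8 = 0.5625 dB.
Output = -5 − 0.5625 = -5.5625 dBu.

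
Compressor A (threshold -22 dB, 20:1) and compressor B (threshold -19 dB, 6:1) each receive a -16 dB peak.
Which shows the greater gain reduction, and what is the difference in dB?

A: 6 dB over, compressed to 0.3 dB over, so 5.7 dB of GR.
B: 3 dB over, compressed to 0.5 dB over, so 2.5 dB of GR.
A applies 3.2 dB more gain reduction.

A, by 3.2 dB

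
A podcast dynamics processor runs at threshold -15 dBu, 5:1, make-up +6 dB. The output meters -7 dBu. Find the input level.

-5 dBu

Remove make-up: -7 − 6 = -13 dBu.
The compressed level sits -13 − (-15) = 2 dB over threshold.
Before 5:1 compression the overshoot was 2 × 5 = 10 dB, so input = -15 + 10 = -5 dBu.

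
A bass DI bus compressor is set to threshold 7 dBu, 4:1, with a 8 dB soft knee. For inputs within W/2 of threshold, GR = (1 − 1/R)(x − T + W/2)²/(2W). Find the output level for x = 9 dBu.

7.3125 dBu

x − T + W/2 = 9 − 7 + 4 = 6.
GR = (1 − 1/4) × 6² / 16 = 0.75 × 36 / 16 = 1.6875 dB.
Output = 9 − 1.6875 = 7.3125 dBu.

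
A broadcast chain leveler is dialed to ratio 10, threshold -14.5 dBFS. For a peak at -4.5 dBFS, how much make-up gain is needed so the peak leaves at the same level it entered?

9 dB

The peak compresses to -14.5 + 10/10 = -13.5 dBFS.
To reach -4.5 dBFS requires -4.5 − (-13.5) = 9 dB of make-up.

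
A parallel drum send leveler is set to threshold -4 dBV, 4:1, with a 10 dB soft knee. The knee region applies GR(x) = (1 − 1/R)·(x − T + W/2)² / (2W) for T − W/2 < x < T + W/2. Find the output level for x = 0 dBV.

-3.0375 dBV

x − T + W/2 = 0 − (-4) + 5 = 9.
GR = (1 − 1/4) × 9² / 20 = 0.75 × 81 / 20 = 3.0375 dB.
Output = 0 − 3.0375 = -3.0375 dBV.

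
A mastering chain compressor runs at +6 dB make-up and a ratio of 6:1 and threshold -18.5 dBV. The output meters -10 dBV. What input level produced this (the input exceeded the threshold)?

Stripping the +6 dB make-up gives -16 dBV at the gain stage.
That's 2.5 dB above the -18.5 dBV threshold.
Input overshoot = R × output overshoot = 15 dB → input = -18.5 + 15 = -3.5 dBV.

-3.5 dBV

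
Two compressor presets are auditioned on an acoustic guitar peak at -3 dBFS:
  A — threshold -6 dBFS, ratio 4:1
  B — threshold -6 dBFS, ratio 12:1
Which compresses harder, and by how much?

B, by 0.5 dB

A: 3 dB over, compressed to 0.75 dB over, so 2.25 dB of GR.
B: 3 dB over, compressed to 0.25 dB over, so 2.75 dB of GR.
B applies 0.5 dB more gain reduction.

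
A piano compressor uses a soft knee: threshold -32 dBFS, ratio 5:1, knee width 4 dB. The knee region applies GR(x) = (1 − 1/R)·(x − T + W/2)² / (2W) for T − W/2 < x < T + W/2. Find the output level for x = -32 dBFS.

x − T + W/2 = -32 − (-32) + 2 = 2.
GR = (1 − 1/5) × 2² / 8 = 0.8 × 4 / 8 = 0.4 dB.
Output = -32 − 0.4 = -32.4 dBFS.

-32.4 dBFS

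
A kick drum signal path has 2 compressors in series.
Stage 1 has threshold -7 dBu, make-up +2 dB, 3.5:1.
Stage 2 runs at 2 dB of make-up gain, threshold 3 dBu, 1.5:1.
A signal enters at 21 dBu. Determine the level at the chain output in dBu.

Stage 1: overshoot 28 dB → 28/3.5 = 8 dB → 1 dBu; +2 dB make-up → 3 dBu.
Stage 2: below threshold (3 ≤ 3); passes unchanged; make-up brings it to 5 dBu.

5 dBu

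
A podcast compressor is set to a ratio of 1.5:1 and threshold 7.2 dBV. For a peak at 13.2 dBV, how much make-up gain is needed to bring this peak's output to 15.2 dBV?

The peak compresses to 7.2 + 6/1.5 = 11.2 dBV.
To reach 15.2 dBV requires 15.2 − 11.2 = 4 dB of make-up.

4 dB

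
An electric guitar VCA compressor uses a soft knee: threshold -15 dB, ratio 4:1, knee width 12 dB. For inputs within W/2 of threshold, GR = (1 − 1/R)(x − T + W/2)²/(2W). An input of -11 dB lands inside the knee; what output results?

-14.125 dB

x − T + W/2 = -11 − (-15) + 6 = 10.
GR = (1 − 1/4) × 10² / 24 = 0.75 × 100 / 24 = 3.125 dB.
Output = -11 − 3.125 = -14.125 dB.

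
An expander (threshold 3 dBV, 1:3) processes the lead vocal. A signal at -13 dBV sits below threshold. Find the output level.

The input is 16 dB below the 3 dBV threshold.
A 1:3 expander multiplies undershoot by 3: 16 × 3 = 48 dB below threshold.
Output = 3 − 48 = -45 dBV.

-45 dBV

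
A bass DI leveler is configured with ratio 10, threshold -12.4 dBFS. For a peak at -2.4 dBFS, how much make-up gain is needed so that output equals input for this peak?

9 dB

Overshoot 10 dB → 10/10 = 1 dB after compression, so the compressed level is -12.4 + 1 = -11.4 dBFS.
Make-up = target − compressed = -2.4 − (-11.4) = 9 dB.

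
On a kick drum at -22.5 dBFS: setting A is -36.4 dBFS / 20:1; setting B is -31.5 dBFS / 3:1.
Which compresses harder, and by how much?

A: overshoot 13.9 dB → output overshoot 0.695 dB → GR 13.205 dB.
B: overshoot 9 dB → output overshoot 3 dB → GR 6 dB.
A applies 7.205 dB more gain reduction.

A, by 7.205 dB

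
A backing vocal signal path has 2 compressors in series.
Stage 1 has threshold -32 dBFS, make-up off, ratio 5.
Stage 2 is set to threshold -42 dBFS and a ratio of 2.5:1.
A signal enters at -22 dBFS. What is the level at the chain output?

Stage 1: overshoot 10 dB → 10/5 = 2 dB → -30 dBFS.
Stage 2: -30 dBFS is 12 dB over -42 dBFS; at 2.5:1 that becomes 4.8 dB over, giving -37.2 dBFS.

-37.2 dBFS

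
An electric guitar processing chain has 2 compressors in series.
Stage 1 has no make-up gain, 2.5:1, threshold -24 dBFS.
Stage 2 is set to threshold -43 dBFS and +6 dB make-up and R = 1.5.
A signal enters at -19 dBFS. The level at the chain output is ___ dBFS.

-23 dBFS

Stage 1: -19 dBFS is 5 dB over -24 dBFS; at 2.5:1 that becomes 2 dB over, giving -22 dBFS.
Stage 2: overshoot 21 dB → 21/1.5 = 14 dB → -29 dBFS; +6 dB make-up → -23 dBFS.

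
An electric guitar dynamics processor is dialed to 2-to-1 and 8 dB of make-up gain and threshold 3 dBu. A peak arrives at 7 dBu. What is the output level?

7 dBu sits 4 dB over threshold.
At 2:1 the overshoot is divided by 2, leaving 2 dB above threshold.
That puts the output at 5 dBu; make-up adds 8 dB, giving 13 dBu.

13 dBu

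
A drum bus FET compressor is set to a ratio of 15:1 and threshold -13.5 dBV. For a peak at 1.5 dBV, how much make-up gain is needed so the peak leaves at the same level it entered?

Without make-up, output = threshold + overshoot/15 = -13.5 + 1 = -12.5 dBV.
Gap to target: 14 dB.

14 dB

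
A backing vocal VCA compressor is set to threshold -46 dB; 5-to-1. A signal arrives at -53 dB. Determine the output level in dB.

-53 dB

-53 dB is 7 dB below the -46 dB threshold, so no gain reduction is applied.
Output = input = -53 dB.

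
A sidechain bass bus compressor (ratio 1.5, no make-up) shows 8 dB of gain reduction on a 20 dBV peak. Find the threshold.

Let T be the threshold. Output overshoot = (input overshoot)/R, so 12 − T = (20 − T)/1.5.
1.5·(12 − T) = 20 − T → 0.5·T = 18 − 20 = -2.
T = -2/0.5 = -4 dBV.

-4 dBV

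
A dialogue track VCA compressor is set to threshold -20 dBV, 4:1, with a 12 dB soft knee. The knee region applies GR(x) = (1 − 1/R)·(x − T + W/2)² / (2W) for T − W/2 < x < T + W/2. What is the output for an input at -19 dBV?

-20.53125 dBV

x − T + W/2 = -19 − (-20) + 6 = 7.
GR = (1 − 1/4) × 7² / 24 = 0.75 × 49 / 24 = 1.53125 dB.
Output = -19 − 1.53125 = -20.53125 dBV.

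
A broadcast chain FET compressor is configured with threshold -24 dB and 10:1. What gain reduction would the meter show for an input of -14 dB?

9 dB

Overshoot = -14 − (-24) = 10 dB.
At 10:1, output sits 10/10 = 1 dB above threshold.
So the signal is attenuated by 10 − 1 = 9 dB.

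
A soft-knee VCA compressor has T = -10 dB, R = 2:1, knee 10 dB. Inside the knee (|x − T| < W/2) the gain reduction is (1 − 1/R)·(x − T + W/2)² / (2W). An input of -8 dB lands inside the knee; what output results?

-9.225 dB

x − T + W/2 = -8 − (-10) + 5 = 7.
GR = (1 − 1/2) × 7² / 20 = 0.5 × 49 / 20 = 1.225 dB.
Output = -8 − 1.225 = -9.225 dB.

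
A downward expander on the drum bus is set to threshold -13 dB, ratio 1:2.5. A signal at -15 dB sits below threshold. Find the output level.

-18 dB

Below threshold, a 1:2.5 expander applies gain = (2.5−1)×(T − x) of attenuation.
(2.5−1) × 2 = 3 dB, so output = -15 − 3 = -18 dB.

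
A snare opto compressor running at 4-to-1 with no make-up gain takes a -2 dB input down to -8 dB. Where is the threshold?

Input is 8 dB above T (since output overshoot × R = input overshoot: (-8 − T)·4 = -2 − T gives T = -10 dB).
Check: -10 + (-2 − (-10))/4 = -10 + 2 = -8 dB. ✓

-10 dB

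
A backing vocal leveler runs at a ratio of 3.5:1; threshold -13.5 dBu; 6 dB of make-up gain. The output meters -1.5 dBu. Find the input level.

7.5 dBu

Before make-up, the level was -1.5 − 6 = -7.5 dBu.
That's 6 dB above the -13.5 dBu threshold.
Undo the ratio: input overshoot = 6 × 3.5 = 21 dB, giving input = 7.5 dBu.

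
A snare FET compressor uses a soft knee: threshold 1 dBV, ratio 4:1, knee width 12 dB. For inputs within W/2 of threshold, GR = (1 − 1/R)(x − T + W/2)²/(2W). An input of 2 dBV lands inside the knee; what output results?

x − T + W/2 = 2 − 1 + 6 = 7.
GR = (1 − 1/4) × 7² / 24 = 0.75 × 49 / 24 = 1.53125 dB.
Output = 2 − 1.53125 = 0.46875 dBV.

0.46875 dBV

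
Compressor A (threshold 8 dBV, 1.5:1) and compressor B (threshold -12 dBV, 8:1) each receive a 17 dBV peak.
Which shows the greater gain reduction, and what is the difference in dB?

B, by 22.375 dB

A: 9 dB over, compressed to 6 dB over, so 3 dB of GR.
B: 29 dB over, compressed to 3.625 dB over, so 25.375 dB of GR.
Difference: 22.375 dB in favour of B.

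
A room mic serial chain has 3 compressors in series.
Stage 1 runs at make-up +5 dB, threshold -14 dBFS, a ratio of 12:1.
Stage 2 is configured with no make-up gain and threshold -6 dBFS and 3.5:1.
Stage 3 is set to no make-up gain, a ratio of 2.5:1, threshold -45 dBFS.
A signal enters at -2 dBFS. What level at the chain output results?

Stage 1: 12 dB above -14 dBFS, reduced 12:1 to 1 dB above → -13 dBFS; +5 dB make-up → -8 dBFS.
Stage 2: -8 dBFS ≤ -6 dBFS, so stage 2 doesn't engage; output -8 dBFS.
Stage 3: -8 dBFS is 37 dB over -45 dBFS; at 2.5:1 that becomes 14.8 dB over, giving -30.2 dBFS.

-30.2 dBFS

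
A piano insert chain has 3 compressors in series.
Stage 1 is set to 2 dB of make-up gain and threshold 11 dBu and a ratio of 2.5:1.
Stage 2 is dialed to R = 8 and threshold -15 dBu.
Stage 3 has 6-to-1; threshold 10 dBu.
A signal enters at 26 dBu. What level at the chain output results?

-10.75 dBu

Stage 1: 15 dB above 11 dBu, reduced 2.5:1 to 6 dB above → 17 dBu; +2 dB make-up → 19 dBu.
Stage 2: 34 dB above -15 dBu, reduced 8:1 to 4.25 dB above → -10.75 dBu.
Stage 3: below threshold (-10.75 ≤ 10); passes unchanged; output -10.75 dBu.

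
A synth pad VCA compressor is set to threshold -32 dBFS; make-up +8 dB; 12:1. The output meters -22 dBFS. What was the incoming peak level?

-8 dBFS

Before make-up, the level was -22 − 8 = -30 dBFS.
The compressed level sits -30 − (-32) = 2 dB over threshold.
Before 12:1 compression the overshoot was 2 × 12 = 24 dB, so input = -32 + 24 = -8 dBFS.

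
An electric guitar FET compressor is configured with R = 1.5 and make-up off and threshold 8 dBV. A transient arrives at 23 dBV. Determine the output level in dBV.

18 dBV

23 dBV sits 15 dB over threshold.
1.5:1 compression reduces that to 15/1.5 = 10 dB over.
So the level is 8 + 10 = 18 dBV.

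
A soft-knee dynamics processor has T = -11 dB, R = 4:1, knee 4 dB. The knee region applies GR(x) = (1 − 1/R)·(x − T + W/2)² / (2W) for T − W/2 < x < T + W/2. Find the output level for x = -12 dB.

-12.09375 dB

x − T + W/2 = -12 − (-11) + 2 = 1.
GR = (1 − 1/4) × 1² / 8 = 0.75 × 1 / 8 = 0.09375 dB.
Output = -12 − 0.09375 = -12.09375 dB.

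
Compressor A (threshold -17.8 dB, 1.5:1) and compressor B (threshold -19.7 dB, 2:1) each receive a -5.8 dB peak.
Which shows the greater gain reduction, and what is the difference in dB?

B, by 2.95 dB

A: GR = 12 − 12/1.5 = 4 dB.
B: GR = 13.9 − 13.9/2 = 6.95 dB.
B reduces 2.95 dB more.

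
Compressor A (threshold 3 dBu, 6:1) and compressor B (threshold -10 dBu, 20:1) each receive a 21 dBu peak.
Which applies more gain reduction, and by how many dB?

A: overshoot 18 dB → output overshoot 3 dB → GR 15 dB.
B: overshoot 31 dB → output overshoot 1.55 dB → GR 29.45 dB.
B applies 14.45 dB more gain reduction.

B, by 14.45 dB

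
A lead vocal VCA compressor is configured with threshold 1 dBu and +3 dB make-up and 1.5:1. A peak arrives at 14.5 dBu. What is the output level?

The input is 13.5 dB above the 1 dBu threshold.
1.5:1 compression reduces that to 13.5/1.5 = 9 dB over.
Output = 1 + 9 = 10 dBu; make-up adds 3 dB, giving 13 dBu.

13 dBu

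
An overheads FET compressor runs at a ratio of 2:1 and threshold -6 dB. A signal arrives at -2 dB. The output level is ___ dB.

-4 dB

Overshoot: -2 − (-6) = 4 dB.
The 4 dB excess becomes 2 dB after 2:1 reduction.
That puts the output at -4 dB.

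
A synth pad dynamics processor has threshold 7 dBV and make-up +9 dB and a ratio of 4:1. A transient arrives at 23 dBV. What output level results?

20 dBV

23 dBV sits 16 dB over threshold.
The 16 dB excess becomes 4 dB after 4:1 reduction.
So the level is 7 + 4 = 11 dBV; make-up adds 9 dB, giving 20 dBV.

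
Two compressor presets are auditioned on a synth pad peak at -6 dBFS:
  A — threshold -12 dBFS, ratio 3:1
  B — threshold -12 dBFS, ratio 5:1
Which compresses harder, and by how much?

A: overshoot 6 dB → output overshoot 2 dB → GR 4 dB.
B: overshoot 6 dB → output overshoot 1.2 dB → GR 4.8 dB.
B reduces 0.8 dB more.

B, by 0.8 dB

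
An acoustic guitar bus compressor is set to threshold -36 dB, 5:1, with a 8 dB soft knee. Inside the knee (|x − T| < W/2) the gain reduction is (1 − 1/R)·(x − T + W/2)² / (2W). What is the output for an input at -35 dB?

-36.25 dB

x − T + W/2 = -35 − (-36) + 4 = 5.
GR = (1 − 1/5) × 5² / 16 = 0.8 × 25 / 16 = 1.25 dB.
Output = -35 − 1.25 = -36.25 dB.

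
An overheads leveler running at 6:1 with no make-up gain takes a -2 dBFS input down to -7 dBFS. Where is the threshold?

-8 dBFS

Gain reduction = -2 − (-7) = 5 dB; output overshoot = GR / (R − 1) = 5 / 5 = 1 dB.
Threshold = output − output overshoot = -7 − 1 = -8 dBFS.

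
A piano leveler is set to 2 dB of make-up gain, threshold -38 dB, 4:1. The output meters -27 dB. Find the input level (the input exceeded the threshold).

Before make-up, the level was -27 − 2 = -29 dB.
That's 9 dB above the -38 dB threshold.
Undo the ratio: input overshoot = 9 × 4 = 36 dB, giving input = -2 dB.

-2 dB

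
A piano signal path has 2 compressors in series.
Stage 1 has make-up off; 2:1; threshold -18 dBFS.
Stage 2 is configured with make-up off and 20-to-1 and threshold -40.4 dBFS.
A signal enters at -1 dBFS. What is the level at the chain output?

Stage 1: -1 dBFS is 17 dB over -18 dBFS; at 2:1 that becomes 8.5 dB over, giving -9.5 dBFS.
Stage 2: overshoot 30.9 dB → 30.9/20 = 1.545 dB → -38.855 dBFS.

-38.855 dBFS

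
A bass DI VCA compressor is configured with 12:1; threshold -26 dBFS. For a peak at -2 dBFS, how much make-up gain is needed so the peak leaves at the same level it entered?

Overshoot 24 dB → 24/12 = 2 dB after compression, so the compressed level is -26 + 2 = -24 dBFS.
Make-up = target − compressed = -2 − (-24) = 22 dB.

22 dB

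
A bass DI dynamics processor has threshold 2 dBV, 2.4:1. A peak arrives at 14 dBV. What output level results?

14 dBV sits 12 dB over threshold.
The 12 dB excess becomes 5 dB after 2.4:1 reduction.
That puts the output at 7 dBV.

7 dBV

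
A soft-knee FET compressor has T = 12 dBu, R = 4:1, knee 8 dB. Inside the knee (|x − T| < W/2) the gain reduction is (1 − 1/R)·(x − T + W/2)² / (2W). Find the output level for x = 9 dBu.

x − T + W/2 = 9 − 12 + 4 = 1.
GR = (1 − 1/4) × 1² / 16 = 0.75 × 1 / 16 = 0.046875 dB.
Output = 9 − 0.046875 = 8.953125 dBu.

8.953125 dBu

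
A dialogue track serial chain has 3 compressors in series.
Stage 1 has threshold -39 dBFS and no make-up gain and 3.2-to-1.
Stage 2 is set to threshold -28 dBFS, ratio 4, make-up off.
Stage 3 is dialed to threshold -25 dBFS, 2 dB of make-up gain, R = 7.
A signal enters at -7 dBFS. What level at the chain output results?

-27 dBFS

Stage 1: overshoot 32 dB → 32/3.2 = 10 dB → -29 dBFS.
Stage 2: -29 dBFS ≤ -28 dBFS, so stage 2 doesn't engage; output -29 dBFS.
Stage 3: below threshold (-29 ≤ -25); passes unchanged; make-up brings it to -27 dBFS.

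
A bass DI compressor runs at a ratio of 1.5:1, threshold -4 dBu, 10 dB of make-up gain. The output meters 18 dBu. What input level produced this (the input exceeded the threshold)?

14 dBu

Before make-up, the level was 18 − 10 = 8 dBu.
The compressed level sits 8 − (-4) = 12 dB over threshold.
Before 1.5:1 compression the overshoot was 12 × 1.5 = 18 dB, so input = -4 + 18 = 14 dBu.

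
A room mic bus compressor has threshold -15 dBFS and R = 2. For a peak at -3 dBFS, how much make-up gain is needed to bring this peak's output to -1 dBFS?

8 dB

Without make-up, output = threshold + overshoot/2 = -15 + 6 = -9 dBFS.
Gap to target: 8 dB.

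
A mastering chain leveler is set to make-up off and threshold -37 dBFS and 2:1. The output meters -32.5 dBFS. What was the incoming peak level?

That's 4.5 dB above the -37 dBFS threshold.
Undo the ratio: input overshoot = 4.5 × 2 = 9 dB, giving input = -28 dBFS.

-28 dBFS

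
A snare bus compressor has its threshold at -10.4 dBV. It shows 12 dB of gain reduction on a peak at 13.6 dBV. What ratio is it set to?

Input overshoot = 13.6 − (-10.4) = 24 dB.
Output overshoot = 24 − 12 = 12 dB.
Ratio = input overshoot / output overshoot = 24 / 12 = 2.

2:1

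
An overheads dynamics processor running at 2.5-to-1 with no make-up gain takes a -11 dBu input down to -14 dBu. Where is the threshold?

Gain reduction = -11 − (-14) = 3 dB; output overshoot = GR / (R − 1) = 3 / 1.5 = 2 dB.
Threshold = output − output overshoot = -14 − 2 = -16 dBu.

-16 dBu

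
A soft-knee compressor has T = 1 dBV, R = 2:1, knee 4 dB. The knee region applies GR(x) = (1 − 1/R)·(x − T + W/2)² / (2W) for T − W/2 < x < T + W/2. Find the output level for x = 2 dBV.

x − T + W/2 = 2 − 1 + 2 = 3.
GR = (1 − 1/2) × 3² / 8 = 0.5 × 9 / 8 = 0.5625 dB.
Output = 2 − 0.5625 = 1.4375 dBV.

1.4375 dBV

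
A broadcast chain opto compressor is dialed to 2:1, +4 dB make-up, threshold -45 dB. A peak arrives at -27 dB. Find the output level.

-32 dB

-27 dB sits 18 dB over threshold.
At 2:1 the overshoot is divided by 2, leaving 9 dB above threshold.
That puts the output at -36 dB; make-up adds 4 dB, giving -32 dB.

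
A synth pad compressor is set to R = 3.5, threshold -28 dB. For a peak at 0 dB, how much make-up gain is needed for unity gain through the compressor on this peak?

The peak compresses to -28 + 28/3.5 = -20 dB.
To reach 0 dB requires 0 − (-20) = 20 dB of make-up.

20 dB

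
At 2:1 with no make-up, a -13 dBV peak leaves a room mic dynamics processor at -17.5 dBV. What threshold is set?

Gain reduction = -13 − (-17.5) = 4.5 dB; output overshoot = GR / (R − 1) = 4.5 / 1 = 4.5 dB.
Threshold = output − output overshoot = -17.5 − 4.5 = -22 dBV.

-22 dBV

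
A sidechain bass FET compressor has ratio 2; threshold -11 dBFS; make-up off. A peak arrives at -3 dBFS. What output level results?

-3 dBFS sits 8 dB over threshold.
At 2:1 the overshoot is divided by 2, leaving 4 dB above threshold.
That puts the output at -7 dBFS.

-7 dBFS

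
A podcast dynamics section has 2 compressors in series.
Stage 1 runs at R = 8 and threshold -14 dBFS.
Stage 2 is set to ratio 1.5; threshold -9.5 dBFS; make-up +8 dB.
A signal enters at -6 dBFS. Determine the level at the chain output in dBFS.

Stage 1: -6 dBFS is 8 dB over -14 dBFS; at 8:1 that becomes 1 dB over, giving -13 dBFS.
Stage 2: below threshold (-13 ≤ -9.5); passes unchanged; make-up brings it to -5 dBFS.

-5 dBFS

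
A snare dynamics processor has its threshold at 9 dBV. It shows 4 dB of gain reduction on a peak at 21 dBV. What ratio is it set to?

1.5:1

Input overshoot = 21 − 9 = 12 dB.
Output overshoot = 12 − 4 = 8 dB.
Ratio = input overshoot / output overshoot = 12 / 8 = 1.5.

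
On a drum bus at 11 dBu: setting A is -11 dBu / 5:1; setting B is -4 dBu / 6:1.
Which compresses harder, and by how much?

A: 22 dB over, compressed to 4.4 dB over, so 17.6 dB of GR.
B: 15 dB over, compressed to 2.5 dB over, so 12.5 dB of GR.
A reduces 5.1 dB more.

A, by 5.1 dB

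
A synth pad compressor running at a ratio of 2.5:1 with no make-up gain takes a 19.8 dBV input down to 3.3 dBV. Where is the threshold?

Let T be the threshold. Output overshoot = (input overshoot)/R, so 3.3 − T = (19.8 − T)/2.5.
2.5·(3.3 − T) = 19.8 − T → 1.5·T = 8.25 − 19.8 = -11.55.
T = -11.55/1.5 = -7.7 dBV.

-7.7 dBV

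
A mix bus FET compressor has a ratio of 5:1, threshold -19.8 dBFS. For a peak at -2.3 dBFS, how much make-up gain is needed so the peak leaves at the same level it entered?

Without make-up, output = threshold + overshoot/5 = -19.8 + 3.5 = -16.3 dBFS.
Gap to target: 14 dB.

14 dB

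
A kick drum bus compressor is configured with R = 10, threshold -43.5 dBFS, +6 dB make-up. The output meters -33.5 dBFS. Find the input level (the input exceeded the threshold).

-3.5 dBFS

Stripping the +6 dB make-up gives -39.5 dBFS at the gain stage.
Post-compression overshoot = -39.5 − (-43.5) = 4 dB.
Before 10:1 compression the overshoot was 4 × 10 = 40 dB, so input = -43.5 + 40 = -3.5 dBFS.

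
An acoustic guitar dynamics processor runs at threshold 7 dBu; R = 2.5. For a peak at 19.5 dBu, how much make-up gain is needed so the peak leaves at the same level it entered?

7.5 dB

The peak compresses to 7 + 12.5/2.5 = 12 dBu.
To reach 19.5 dBu requires 19.5 − 12 = 7.5 dB of make-up.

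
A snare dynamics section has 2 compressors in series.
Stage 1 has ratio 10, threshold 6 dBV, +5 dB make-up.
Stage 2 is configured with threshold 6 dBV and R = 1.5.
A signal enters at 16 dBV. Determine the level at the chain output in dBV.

Stage 1: overshoot 10 dB → 10/10 = 1 dB → 7 dBV; +5 dB make-up → 12 dBV.
Stage 2: 6 dB above 6 dBV, reduced 1.5:1 to 4 dB above → 10 dBV.

10 dBV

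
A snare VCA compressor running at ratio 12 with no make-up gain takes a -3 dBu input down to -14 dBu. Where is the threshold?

-15 dBu

Input is 12 dB above T (since output overshoot × R = input overshoot: (-14 − T)·12 = -3 − T gives T = -15 dBu).
Check: -15 + (-3 − (-15))/12 = -15 + 1 = -14 dBu. ✓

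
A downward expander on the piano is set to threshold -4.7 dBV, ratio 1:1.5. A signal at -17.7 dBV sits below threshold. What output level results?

Below threshold, a 1:1.5 expander applies gain = (1.5−1)×(T − x) of attenuation.
(1.5−1) × 13 = 6.5 dB, so output = -17.7 − 6.5 = -24.2 dBV.

-24.2 dBV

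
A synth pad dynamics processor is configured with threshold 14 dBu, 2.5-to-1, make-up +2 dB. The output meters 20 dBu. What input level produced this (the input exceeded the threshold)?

24 dBu

Stripping the +2 dB make-up gives 18 dBu at the gain stage.
Post-compression overshoot = 18 − 14 = 4 dB.
Undo the ratio: input overshoot = 4 × 2.5 = 10 dB, giving input = 24 dBu.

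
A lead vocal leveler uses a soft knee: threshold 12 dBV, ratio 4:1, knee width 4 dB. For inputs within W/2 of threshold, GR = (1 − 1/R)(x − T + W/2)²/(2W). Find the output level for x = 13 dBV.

12.15625 dBV

x − T + W/2 = 13 − 12 + 2 = 3.
GR = (1 − 1/4) × 3² / 8 = 0.75 × 9 / 8 = 0.84375 dB.
Output = 13 − 0.84375 = 12.15625 dBV.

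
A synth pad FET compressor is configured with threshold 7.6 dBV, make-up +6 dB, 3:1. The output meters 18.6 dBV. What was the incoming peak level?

Stripping the +6 dB make-up gives 12.6 dBV at the gain stage.
Post-compression overshoot = 12.6 − 7.6 = 5 dB.
Input overshoot = R × output overshoot = 15 dB → input = 7.6 + 15 = 22.6 dBV.

22.6 dBV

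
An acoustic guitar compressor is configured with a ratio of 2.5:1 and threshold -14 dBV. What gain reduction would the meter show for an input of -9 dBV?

3 dB

Overshoot = -9 − (-14) = 5 dB.
After 2.5:1 compression the overshoot becomes 5/2.5 = 2 dB.
GR = overshoot in − overshoot out = 5 − 2 = 3 dB.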